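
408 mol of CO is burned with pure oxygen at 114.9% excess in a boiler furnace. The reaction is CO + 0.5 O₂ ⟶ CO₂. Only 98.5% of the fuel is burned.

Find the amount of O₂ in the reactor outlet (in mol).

237 mol

Stoichiometric O₂ = 0.5 × 408 = 204 mol; O₂ fed = 204 × 2.149 = 438.4 mol.
Fuel reacted = 0.985 × 408 → ξ = 401.9 mol.
Outlet (n = n₀ + ν ξ):
  CO: 408 − 1(401.9) = 6.12
  O₂: 438.4 − 0.5(401.9) = 237.5
  CO₂: 0 + 1(401.9) = 401.9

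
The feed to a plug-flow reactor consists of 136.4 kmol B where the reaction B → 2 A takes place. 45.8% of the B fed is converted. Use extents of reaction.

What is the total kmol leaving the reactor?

199 kmol

B reacted = 0.458 × 136.4 = 62.47 kmol; ν_B = −1, so ξ = 62.47/1 = 62.47 kmol.
Outlet amounts (n = n₀ + ν ξ):
  B: 136.4 − 1(62.47) = 73.93
  A: 0 + 2(62.47) = 124.9
Total out = 73.93 + 124.9 = 198.9 kmol.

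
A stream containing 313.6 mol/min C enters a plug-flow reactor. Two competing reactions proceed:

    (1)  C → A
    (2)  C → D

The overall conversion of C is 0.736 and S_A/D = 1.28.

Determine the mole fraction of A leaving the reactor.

0.413

Conversion of C: C consumed = 0.736 × 313.6 = 230.8 mol/min = 1ξ₁ + 1ξ₂.
Selectivity: 1ξ₁ / (1ξ₂) = 1.28 → ξ₁ = 1.28 ξ₂.
Substitute: (1·1.28 + 1) ξ₂ = 230.8 → ξ₂ = 101.2 mol/min, ξ₁ = 129.6 mol/min.
Outlet amounts (n = n₀ + Σ ν·ξ):
  C: 313.6 − 1(129.6) − 1(101.2) = 82.79
  A: 0 + 1(129.6) = 129.6
  D: 0 + 1(101.2) = 101.2
Total out = 313.6 mol/min; y_A = 129.6 / 313.6 = 0.4132.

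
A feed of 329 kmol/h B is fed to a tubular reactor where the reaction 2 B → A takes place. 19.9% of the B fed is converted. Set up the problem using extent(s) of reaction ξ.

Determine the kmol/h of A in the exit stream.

B reacted = 0.199 × 329 = 65.47 kmol/h; ν_B = −2, so ξ = 65.47/2 = 32.74 kmol/h.
Outlet amounts (n = n₀ + ν ξ):
  B: 329 − 2(32.74) = 263.5
  A: 0 + 1(32.74) = 32.74

32.7 kmol/h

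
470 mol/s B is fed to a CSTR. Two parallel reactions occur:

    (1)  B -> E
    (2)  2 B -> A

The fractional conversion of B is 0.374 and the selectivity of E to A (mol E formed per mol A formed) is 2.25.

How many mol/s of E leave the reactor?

93.1 mol/s

Conversion of B: B consumed = 0.374 × 470 = 175.8 mol/s = 1ξ₁ + 2ξ₂.
Selectivity: 1ξ₁ / (1ξ₂) = 2.25 → ξ₁ = 2.25 ξ₂.
Substitute: (1·2.25 + 2) ξ₂ = 175.8 → ξ₂ = 41.36 mol/s, ξ₁ = 93.06 mol/s.
Outlet amounts (n = n₀ + Σ ν·ξ):
  B: 470 − 1(93.06) − 2(41.36) = 294.2
  E: 0 + 1(93.06) = 93.06
  A: 0 + 1(41.36) = 41.36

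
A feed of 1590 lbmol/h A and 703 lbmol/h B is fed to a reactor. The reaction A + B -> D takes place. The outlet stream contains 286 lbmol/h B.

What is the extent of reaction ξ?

ξ = 417 lbmol/h

For B: n = n₀ − 1ξ → 286 = 703 − 1ξ, giving ξ = 417 lbmol/h.
Outlet amounts (n = n₀ + ν ξ):
  A: 1590 − 1(417) = 1173
  B: 703 − 1(417) = 286
  D: 0 + 1(417) = 417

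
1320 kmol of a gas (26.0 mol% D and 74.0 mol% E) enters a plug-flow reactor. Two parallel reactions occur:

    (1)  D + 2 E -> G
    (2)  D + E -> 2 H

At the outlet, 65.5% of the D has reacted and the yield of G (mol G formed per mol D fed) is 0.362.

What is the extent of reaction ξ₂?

Yield of G: 1ξ₁ / 343.2 = 0.362 → ξ₁ = 124.2 kmol.
Conversion of D: 1ξ₁ + 1ξ₂ = 0.655 × 343.2 = 224.8 → ξ₂ = 100.6 kmol.
Outlet amounts (n = n₀ + Σ ν·ξ):
  D: 343.2 − 1(124.2) − 1(100.6) = 118.4
  E: 976.8 − 2(124.2) − 1(100.6) = 627.8
  G: 0 + 1(124.2) = 124.2
  H: 0 + 2(100.6) = 201.1

ξ₂ = 101 kmol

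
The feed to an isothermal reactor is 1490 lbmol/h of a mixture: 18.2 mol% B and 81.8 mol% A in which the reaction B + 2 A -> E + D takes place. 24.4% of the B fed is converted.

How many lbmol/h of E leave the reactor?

B reacted = 0.244 × 271.2 = 66.17 lbmol/h; ν_B = −1, so ξ = 66.17/1 = 66.17 lbmol/h.
Outlet amounts (n = n₀ + ν ξ):
  B: 271.2 − 1(66.17) = 205
  A: 1219 − 2(66.17) = 1086
  E: 0 + 1(66.17) = 66.17
  D: 0 + 1(66.17) = 66.17

66.2 lbmol/h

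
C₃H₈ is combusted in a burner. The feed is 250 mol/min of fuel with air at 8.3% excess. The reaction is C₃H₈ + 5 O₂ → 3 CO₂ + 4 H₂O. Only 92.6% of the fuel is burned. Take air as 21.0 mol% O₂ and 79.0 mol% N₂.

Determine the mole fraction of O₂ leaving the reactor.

Stoichiometric O₂ = 5 × 250 = 1250 mol/min; O₂ fed = 1250 × 1.083 = 1354 mol/min.
N₂ fed = 1354 × 79/21 = 5093 mol/min.
Fuel reacted = 0.926 × 250 → ξ = 231.5 mol/min.
Outlet (n = n₀ + ν ξ):
  C₃H₈: 250 − 1(231.5) = 18.5
  O₂: 1354 − 5(231.5) = 196.2
  N₂: 5093 (inert)
  CO₂: 0 + 3(231.5) = 694.5
  H₂O: 0 + 4(231.5) = 926
Total out = 6928 mol/min; y_O₂ = 196.2 / 6928 = 0.02833.

0.0283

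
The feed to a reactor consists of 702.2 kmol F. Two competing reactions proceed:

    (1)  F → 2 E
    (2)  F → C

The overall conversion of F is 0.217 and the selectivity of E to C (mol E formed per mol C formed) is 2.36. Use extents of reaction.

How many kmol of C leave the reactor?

Conversion of F: F consumed = 0.217 × 702.2 = 152.4 kmol = 1ξ₁ + 1ξ₂.
Selectivity: 2ξ₁ / (1ξ₂) = 2.36 → ξ₁ = 1.18 ξ₂.
Substitute: (1·1.18 + 1) ξ₂ = 152.4 → ξ₂ = 69.9 kmol, ξ₁ = 82.48 kmol.
Outlet amounts (n = n₀ + Σ ν·ξ):
  F: 702.2 − 1(82.48) − 1(69.9) = 549.8
  E: 0 + 2(82.48) = 165
  C: 0 + 1(69.9) = 69.9

69.9 kmol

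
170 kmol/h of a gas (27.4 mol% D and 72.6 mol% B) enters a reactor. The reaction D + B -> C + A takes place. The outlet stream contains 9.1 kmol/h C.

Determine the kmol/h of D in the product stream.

37.5 kmol/h

For C: n = n₀ + 1ξ → 9.1 = 0 + 1ξ, giving ξ = 9.1 kmol/h.
Outlet amounts (n = n₀ + ν ξ):
  D: 46.58 − 1(9.1) = 37.48
  B: 123.4 − 1(9.1) = 114.3
  C: 0 + 1(9.1) = 9.1
  A: 0 + 1(9.1) = 9.1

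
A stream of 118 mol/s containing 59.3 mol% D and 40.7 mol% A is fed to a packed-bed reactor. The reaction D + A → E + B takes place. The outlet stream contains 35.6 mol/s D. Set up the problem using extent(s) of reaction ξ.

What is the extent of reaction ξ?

ξ = 34.4 mol/s

For D: n = n₀ − 1ξ → 35.6 = 69.97 − 1ξ, giving ξ = 34.37 mol/s.
Outlet amounts (n = n₀ + ν ξ):
  D: 69.97 − 1(34.37) = 35.6
  A: 48.03 − 1(34.37) = 13.65
  E: 0 + 1(34.37) = 34.37
  B: 0 + 1(34.37) = 34.37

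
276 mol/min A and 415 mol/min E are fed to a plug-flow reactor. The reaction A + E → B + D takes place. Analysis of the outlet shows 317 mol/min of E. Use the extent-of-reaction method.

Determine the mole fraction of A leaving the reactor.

For E: n = n₀ − 1ξ → 317 = 415 − 1ξ, giving ξ = 98 mol/min.
Outlet amounts (n = n₀ + ν ξ):
  A: 276 − 1(98) = 178
  E: 415 − 1(98) = 317
  B: 0 + 1(98) = 98
  D: 0 + 1(98) = 98
Total out = 691 mol/min; y_A = 178 / 691 = 0.2576.

0.258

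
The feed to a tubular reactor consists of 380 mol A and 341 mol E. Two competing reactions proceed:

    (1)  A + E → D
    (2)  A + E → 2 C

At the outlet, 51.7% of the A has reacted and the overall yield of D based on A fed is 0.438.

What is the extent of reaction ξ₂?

ξ₂ = 30 mol

Yield of D: 1ξ₁ / 380 = 0.438 → ξ₁ = 166.4 mol.
Conversion of A: 1ξ₁ + 1ξ₂ = 0.517 × 380 = 196.5 → ξ₂ = 30.02 mol.
Outlet amounts (n = n₀ + Σ ν·ξ):
  A: 380 − 1(166.4) − 1(30.02) = 183.5
  E: 341 − 1(166.4) − 1(30.02) = 144.5
  D: 0 + 1(166.4) = 166.4
  C: 0 + 2(30.02) = 60.04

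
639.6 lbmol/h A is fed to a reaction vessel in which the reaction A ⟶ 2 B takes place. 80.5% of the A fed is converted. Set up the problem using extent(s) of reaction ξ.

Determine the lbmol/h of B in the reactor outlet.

1030 lbmol/h

A reacted = 0.805 × 639.6 = 514.9 lbmol/h; ν_A = −1, so ξ = 514.9/1 = 514.9 lbmol/h.
Outlet amounts (n = n₀ + ν ξ):
  A: 639.6 − 1(514.9) = 124.7
  B: 0 + 2(514.9) = 1030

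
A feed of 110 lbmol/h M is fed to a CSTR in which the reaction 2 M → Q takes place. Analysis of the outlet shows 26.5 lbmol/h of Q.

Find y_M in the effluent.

0.683

For Q: n = n₀ + 1ξ → 26.5 = 0 + 1ξ, giving ξ = 26.5 lbmol/h.
Outlet amounts (n = n₀ + ν ξ):
  M: 110 − 2(26.5) = 57
  Q: 0 + 1(26.5) = 26.5
Total out = 83.5 lbmol/h; y_M = 57 / 83.5 = 0.6826.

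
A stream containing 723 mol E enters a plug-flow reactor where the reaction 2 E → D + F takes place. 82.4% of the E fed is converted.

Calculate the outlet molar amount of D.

E reacted = 0.824 × 723 = 595.8 mol; ν_E = −2, so ξ = 595.8/2 = 297.9 mol.
Outlet amounts (n = n₀ + ν ξ):
  E: 723 − 2(297.9) = 127.2
  D: 0 + 1(297.9) = 297.9
  F: 0 + 1(297.9) = 297.9

298 mol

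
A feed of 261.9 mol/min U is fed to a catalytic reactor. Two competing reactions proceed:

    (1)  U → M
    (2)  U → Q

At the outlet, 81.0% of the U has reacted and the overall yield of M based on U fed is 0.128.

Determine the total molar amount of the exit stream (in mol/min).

Yield of M: 1ξ₁ / 261.9 = 0.128 → ξ₁ = 33.52 mol/min.
Conversion of U: 1ξ₁ + 1ξ₂ = 0.81 × 261.9 = 212.1 → ξ₂ = 178.6 mol/min.
Outlet amounts (n = n₀ + Σ ν·ξ):
  U: 261.9 − 1(33.52) − 1(178.6) = 49.76
  M: 0 + 1(33.52) = 33.52
  Q: 0 + 1(178.6) = 178.6
Total out = 49.76 + 33.52 + 178.6 = 261.9 mol/min.

262 mol/min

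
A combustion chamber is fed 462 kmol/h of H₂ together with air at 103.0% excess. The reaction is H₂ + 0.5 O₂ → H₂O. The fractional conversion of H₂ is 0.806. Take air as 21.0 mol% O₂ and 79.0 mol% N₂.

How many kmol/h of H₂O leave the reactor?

372 kmol/h

Stoichiometric O₂ = 0.5 × 462 = 231 kmol/h; O₂ fed = 231 × 2.030 = 468.9 kmol/h.
N₂ fed = 468.9 × 79/21 = 1764 kmol/h.
Fuel reacted = 0.806 × 462 → ξ = 372.4 kmol/h.
Outlet (n = n₀ + ν ξ):
  H₂: 462 − 1(372.4) = 89.63
  O₂: 468.9 − 0.5(372.4) = 282.7
  N₂: 1764 (inert)
  H₂O: 0 + 1(372.4) = 372.4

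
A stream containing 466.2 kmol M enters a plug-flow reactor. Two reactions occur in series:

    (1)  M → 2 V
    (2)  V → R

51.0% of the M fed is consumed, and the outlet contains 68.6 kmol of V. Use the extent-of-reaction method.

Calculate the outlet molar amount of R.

Conversion of M: M consumed = 1ξ₁ = 0.51 × 466.2 → ξ₁ = 237.8 kmol.
V balance: n_V = 0 + 2ξ₁ − 1ξ₂ = 68.6 → ξ₂ = (2·237.8 − 68.6)/1 = 406.9 kmol.
Outlet amounts (n = n₀ + Σ ν·ξ):
  M: 466.2 − 1(237.8) = 228.4
  V: 0 + 2(237.8) − 1(406.9) = 68.6
  R: 0 + 1(406.9) = 406.9

407 kmol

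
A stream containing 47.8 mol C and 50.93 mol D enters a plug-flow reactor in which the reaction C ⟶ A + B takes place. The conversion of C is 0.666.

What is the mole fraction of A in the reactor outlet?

0.244

C reacted = 0.666 × 47.8 = 31.83 mol; ν_C = −1, so ξ = 31.83/1 = 31.83 mol.
Outlet amounts (n = n₀ + ν ξ):
  C: 47.8 − 1(31.83) = 15.97
  A: 0 + 1(31.83) = 31.83
  B: 0 + 1(31.83) = 31.83
  D: 50.93 (inert)
Total out = 130.6 mol; y_A = 31.83 / 130.6 = 0.2438.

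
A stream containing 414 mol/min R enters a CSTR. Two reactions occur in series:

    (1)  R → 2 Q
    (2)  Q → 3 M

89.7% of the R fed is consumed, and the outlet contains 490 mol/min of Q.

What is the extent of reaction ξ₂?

ξ₂ = 253 mol/min

Conversion of R: R consumed = 1ξ₁ = 0.897 × 414 → ξ₁ = 371.4 mol/min.
Q balance: n_Q = 0 + 2ξ₁ − 1ξ₂ = 490 → ξ₂ = (2·371.4 − 490)/1 = 252.7 mol/min.
Outlet amounts (n = n₀ + Σ ν·ξ):
  R: 414 − 1(371.4) = 42.64
  Q: 0 + 2(371.4) − 1(252.7) = 490
  M: 0 + 3(252.7) = 758.1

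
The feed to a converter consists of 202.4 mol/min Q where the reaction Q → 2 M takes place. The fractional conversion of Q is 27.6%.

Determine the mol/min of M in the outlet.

Q reacted = 0.276 × 202.4 = 55.86 mol/min; ν_Q = −1, so ξ = 55.86/1 = 55.86 mol/min.
Outlet amounts (n = n₀ + ν ξ):
  Q: 202.4 − 1(55.86) = 146.5
  M: 0 + 2(55.86) = 111.7

112 mol/min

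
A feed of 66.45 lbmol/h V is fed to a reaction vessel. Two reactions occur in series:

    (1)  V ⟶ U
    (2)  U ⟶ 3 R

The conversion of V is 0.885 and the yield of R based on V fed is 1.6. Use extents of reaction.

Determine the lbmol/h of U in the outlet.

23.4 lbmol/h

Conversion of V: V consumed = 1ξ₁ = 0.885 × 66.45 → ξ₁ = 58.81 lbmol/h.
Yield of R: 3ξ₂ / 66.45 = 1.6 → ξ₂ = 35.44 lbmol/h.
Outlet amounts (n = n₀ + Σ ν·ξ):
  V: 66.45 − 1(58.81) = 7.642
  U: 0 + 1(58.81) − 1(35.44) = 23.37
  R: 0 + 3(35.44) = 106.3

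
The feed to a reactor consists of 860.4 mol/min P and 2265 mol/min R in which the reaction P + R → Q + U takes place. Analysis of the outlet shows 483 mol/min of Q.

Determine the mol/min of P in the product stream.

377 mol/min

For Q: n = n₀ + 1ξ → 483 = 0 + 1ξ, giving ξ = 483 mol/min.
Outlet amounts (n = n₀ + ν ξ):
  P: 860.4 − 1(483) = 377.4
  R: 2265 − 1(483) = 1782
  Q: 0 + 1(483) = 483
  U: 0 + 1(483) = 483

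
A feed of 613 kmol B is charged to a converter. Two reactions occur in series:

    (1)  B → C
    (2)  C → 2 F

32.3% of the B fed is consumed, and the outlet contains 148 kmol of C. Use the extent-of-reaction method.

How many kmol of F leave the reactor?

100 kmol

Conversion of B: B consumed = 1ξ₁ = 0.323 × 613 → ξ₁ = 198 kmol.
C balance: n_C = 0 + 1ξ₁ − 1ξ₂ = 148 → ξ₂ = (1·198 − 148)/1 = 50 kmol.
Outlet amounts (n = n₀ + Σ ν·ξ):
  B: 613 − 1(198) = 415
  C: 0 + 1(198) − 1(50) = 148
  F: 0 + 2(50) = 100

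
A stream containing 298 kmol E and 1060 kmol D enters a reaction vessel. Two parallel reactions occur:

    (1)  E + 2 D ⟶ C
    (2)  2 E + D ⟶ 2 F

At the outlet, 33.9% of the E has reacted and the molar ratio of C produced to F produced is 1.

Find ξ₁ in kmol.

Conversion of E: E consumed = 0.339 × 298 = 101 kmol = 1ξ₁ + 2ξ₂.
Selectivity: 1ξ₁ / (2ξ₂) = 1 → ξ₁ = 2 ξ₂.
Substitute: (1·2 + 2) ξ₂ = 101 → ξ₂ = 25.26 kmol, ξ₁ = 50.51 kmol.
Outlet amounts (n = n₀ + Σ ν·ξ):
  E: 298 − 1(50.51) − 2(25.26) = 197
  D: 1060 − 2(50.51) − 1(25.26) = 933.7
  C: 0 + 1(50.51) = 50.51
  F: 0 + 2(25.26) = 50.51

ξ₁ = 50.5 kmol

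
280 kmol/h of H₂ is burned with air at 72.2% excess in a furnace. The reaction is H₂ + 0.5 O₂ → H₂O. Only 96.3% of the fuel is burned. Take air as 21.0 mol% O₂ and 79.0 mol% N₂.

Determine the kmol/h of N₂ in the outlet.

907 kmol/h

Stoichiometric O₂ = 0.5 × 280 = 140 kmol/h; O₂ fed = 140 × 1.722 = 241.1 kmol/h.
N₂ fed = 241.1 × 79/21 = 906.9 kmol/h.
Fuel reacted = 0.963 × 280 → ξ = 269.6 kmol/h.
Outlet (n = n₀ + ν ξ):
  H₂: 280 − 1(269.6) = 10.36
  O₂: 241.1 − 0.5(269.6) = 106.3
  N₂: 906.9 (inert)
  H₂O: 0 + 1(269.6) = 269.6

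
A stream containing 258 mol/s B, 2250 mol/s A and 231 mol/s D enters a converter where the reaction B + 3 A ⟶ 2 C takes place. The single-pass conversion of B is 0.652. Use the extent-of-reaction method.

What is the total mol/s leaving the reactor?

B reacted = 0.652 × 258 = 168.2 mol/s; ν_B = −1, so ξ = 168.2/1 = 168.2 mol/s.
Outlet amounts (n = n₀ + ν ξ):
  B: 258 − 1(168.2) = 89.78
  A: 2250 − 3(168.2) = 1745
  C: 0 + 2(168.2) = 336.4
  D: 231 (inert)
Total out = 89.78 + 1745 + 336.4 + 231 = 2403 mol/s.

2400 mol/s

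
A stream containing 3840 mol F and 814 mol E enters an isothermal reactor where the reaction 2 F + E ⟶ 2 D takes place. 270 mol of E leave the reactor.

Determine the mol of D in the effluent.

For E: n = n₀ − 1ξ → 270 = 814 − 1ξ, giving ξ = 544 mol.
Outlet amounts (n = n₀ + ν ξ):
  F: 3840 − 2(544) = 2752
  E: 814 − 1(544) = 270
  D: 0 + 2(544) = 1088

1090 mol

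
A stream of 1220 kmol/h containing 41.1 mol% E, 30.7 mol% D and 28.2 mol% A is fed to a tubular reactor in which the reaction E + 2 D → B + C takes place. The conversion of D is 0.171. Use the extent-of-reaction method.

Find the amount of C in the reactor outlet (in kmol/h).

D reacted = 0.171 × 374.5 = 64.05 kmol/h; ν_D = −2, so ξ = 64.05/2 = 32.02 kmol/h.
Outlet amounts (n = n₀ + ν ξ):
  E: 501.4 − 1(32.02) = 469.4
  D: 374.5 − 2(32.02) = 310.5
  B: 0 + 1(32.02) = 32.02
  C: 0 + 1(32.02) = 32.02
  A: 344 (inert)

32 kmol/h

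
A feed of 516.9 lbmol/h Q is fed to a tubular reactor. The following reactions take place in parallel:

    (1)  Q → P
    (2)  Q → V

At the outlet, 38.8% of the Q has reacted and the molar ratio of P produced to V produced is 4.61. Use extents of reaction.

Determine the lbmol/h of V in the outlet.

Conversion of Q: Q consumed = 0.388 × 516.9 = 200.6 lbmol/h = 1ξ₁ + 1ξ₂.
Selectivity: 1ξ₁ / (1ξ₂) = 4.61 → ξ₁ = 4.61 ξ₂.
Substitute: (1·4.61 + 1) ξ₂ = 200.6 → ξ₂ = 35.75 lbmol/h, ξ₁ = 164.8 lbmol/h.
Outlet amounts (n = n₀ + Σ ν·ξ):
  Q: 516.9 − 1(164.8) − 1(35.75) = 316.3
  P: 0 + 1(164.8) = 164.8
  V: 0 + 1(35.75) = 35.75

35.7 lbmol/h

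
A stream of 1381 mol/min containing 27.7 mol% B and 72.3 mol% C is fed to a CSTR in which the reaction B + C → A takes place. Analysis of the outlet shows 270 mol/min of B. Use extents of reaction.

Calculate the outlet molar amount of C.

For B: n = n₀ − 1ξ → 270 = 382.5 − 1ξ, giving ξ = 112.5 mol/min.
Outlet amounts (n = n₀ + ν ξ):
  B: 382.5 − 1(112.5) = 270
  C: 998.5 − 1(112.5) = 885.9
  A: 0 + 1(112.5) = 112.5

886 mol/min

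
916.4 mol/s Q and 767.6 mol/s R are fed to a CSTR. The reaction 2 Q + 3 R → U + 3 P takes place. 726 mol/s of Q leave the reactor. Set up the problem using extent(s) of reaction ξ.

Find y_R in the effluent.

0.303

For Q: n = n₀ − 2ξ → 726 = 916.4 − 2ξ, giving ξ = 95.2 mol/s.
Outlet amounts (n = n₀ + ν ξ):
  Q: 916.4 − 2(95.2) = 726
  R: 767.6 − 3(95.2) = 482
  U: 0 + 1(95.2) = 95.2
  P: 0 + 3(95.2) = 285.6
Total out = 1589 mol/s; y_R = 482 / 1589 = 0.3034.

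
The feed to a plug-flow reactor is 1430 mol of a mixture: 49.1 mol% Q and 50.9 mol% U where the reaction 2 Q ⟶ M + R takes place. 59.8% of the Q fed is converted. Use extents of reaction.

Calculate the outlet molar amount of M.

Q reacted = 0.598 × 702.1 = 419.9 mol; ν_Q = −2, so ξ = 419.9/2 = 209.9 mol.
Outlet amounts (n = n₀ + ν ξ):
  Q: 702.1 − 2(209.9) = 282.3
  M: 0 + 1(209.9) = 209.9
  R: 0 + 1(209.9) = 209.9
  U: 727.9 (inert)

210 mol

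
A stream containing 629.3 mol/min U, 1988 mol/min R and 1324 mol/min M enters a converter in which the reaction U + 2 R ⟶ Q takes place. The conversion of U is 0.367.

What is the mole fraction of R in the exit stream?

U reacted = 0.367 × 629.3 = 231 mol/min; ν_U = −1, so ξ = 231/1 = 231 mol/min.
Outlet amounts (n = n₀ + ν ξ):
  U: 629.3 − 1(231) = 398.3
  R: 1988 − 2(231) = 1526
  Q: 0 + 1(231) = 231
  M: 1324 (inert)
Total out = 3479 mol/min; y_R = 1526 / 3479 = 0.4386.

0.439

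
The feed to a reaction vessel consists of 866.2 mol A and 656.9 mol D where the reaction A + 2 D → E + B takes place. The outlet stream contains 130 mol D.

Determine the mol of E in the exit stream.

263 mol

For D: n = n₀ − 2ξ → 130 = 656.9 − 2ξ, giving ξ = 263.4 mol.
Outlet amounts (n = n₀ + ν ξ):
  A: 866.2 − 1(263.4) = 602.8
  D: 656.9 − 2(263.4) = 130
  E: 0 + 1(263.4) = 263.4
  B: 0 + 1(263.4) = 263.4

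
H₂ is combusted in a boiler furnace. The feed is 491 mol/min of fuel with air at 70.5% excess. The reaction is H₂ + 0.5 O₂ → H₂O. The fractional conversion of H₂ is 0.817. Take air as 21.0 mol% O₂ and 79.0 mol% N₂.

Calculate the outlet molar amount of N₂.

Stoichiometric O₂ = 0.5 × 491 = 245.5 mol/min; O₂ fed = 245.5 × 1.705 = 418.6 mol/min.
N₂ fed = 418.6 × 79/21 = 1575 mol/min.
Fuel reacted = 0.817 × 491 → ξ = 401.1 mol/min.
Outlet (n = n₀ + ν ξ):
  H₂: 491 − 1(401.1) = 89.85
  O₂: 418.6 − 0.5(401.1) = 218
  N₂: 1575 (inert)
  H₂O: 0 + 1(401.1) = 401.1

1570 mol/min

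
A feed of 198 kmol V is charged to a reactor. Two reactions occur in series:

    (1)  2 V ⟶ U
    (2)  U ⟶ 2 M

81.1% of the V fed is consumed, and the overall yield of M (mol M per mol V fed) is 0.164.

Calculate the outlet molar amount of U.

64.1 kmol

Conversion of V: V consumed = 2ξ₁ = 0.811 × 198 → ξ₁ = 80.29 kmol.
Yield of M: 2ξ₂ / 198 = 0.164 → ξ₂ = 16.24 kmol.
Outlet amounts (n = n₀ + Σ ν·ξ):
  V: 198 − 2(80.29) = 37.42
  U: 0 + 1(80.29) − 1(16.24) = 64.05
  M: 0 + 2(16.24) = 32.47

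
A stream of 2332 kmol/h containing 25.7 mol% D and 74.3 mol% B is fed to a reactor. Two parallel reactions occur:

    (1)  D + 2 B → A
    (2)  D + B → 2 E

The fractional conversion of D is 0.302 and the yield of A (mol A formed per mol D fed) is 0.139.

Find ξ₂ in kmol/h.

Yield of A: 1ξ₁ / 599.3 = 0.139 → ξ₁ = 83.31 kmol/h.
Conversion of D: 1ξ₁ + 1ξ₂ = 0.302 × 599.3 = 181 → ξ₂ = 97.69 kmol/h.
Outlet amounts (n = n₀ + Σ ν·ξ):
  D: 599.3 − 1(83.31) − 1(97.69) = 418.3
  B: 1733 − 2(83.31) − 1(97.69) = 1468
  A: 0 + 1(83.31) = 83.31
  E: 0 + 2(97.69) = 195.4

ξ₂ = 97.7 kmol/h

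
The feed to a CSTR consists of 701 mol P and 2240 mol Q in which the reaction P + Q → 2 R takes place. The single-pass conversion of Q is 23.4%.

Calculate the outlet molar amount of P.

177 mol

Q reacted = 0.234 × 2240 = 524.2 mol; ν_Q = −1, so ξ = 524.2/1 = 524.2 mol.
Outlet amounts (n = n₀ + ν ξ):
  P: 701 − 1(524.2) = 176.8
  Q: 2240 − 1(524.2) = 1716
  R: 0 + 2(524.2) = 1048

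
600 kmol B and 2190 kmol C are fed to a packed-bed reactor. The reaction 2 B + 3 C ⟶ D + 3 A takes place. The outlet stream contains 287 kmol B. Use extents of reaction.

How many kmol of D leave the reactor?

For B: n = n₀ − 2ξ → 287 = 600 − 2ξ, giving ξ = 156.5 kmol.
Outlet amounts (n = n₀ + ν ξ):
  B: 600 − 2(156.5) = 287
  C: 2190 − 3(156.5) = 1720
  D: 0 + 1(156.5) = 156.5
  A: 0 + 3(156.5) = 469.5

156 kmol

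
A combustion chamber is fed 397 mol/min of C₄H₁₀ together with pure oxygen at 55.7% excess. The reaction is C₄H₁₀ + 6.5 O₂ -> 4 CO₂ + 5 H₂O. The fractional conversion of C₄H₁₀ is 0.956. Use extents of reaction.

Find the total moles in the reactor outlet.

Stoichiometric O₂ = 6.5 × 397 = 2580 mol/min; O₂ fed = 2580 × 1.557 = 4018 mol/min.
Fuel reacted = 0.956 × 397 → ξ = 379.5 mol/min.
Outlet (n = n₀ + ν ξ):
  C₄H₁₀: 397 − 1(379.5) = 17.47
  O₂: 4018 − 6.5(379.5) = 1551
  CO₂: 0 + 4(379.5) = 1518
  H₂O: 0 + 5(379.5) = 1898
Total out = 17.47 + 1551 + 1518 + 1898 = 4984 mol/min.

4980 mol/min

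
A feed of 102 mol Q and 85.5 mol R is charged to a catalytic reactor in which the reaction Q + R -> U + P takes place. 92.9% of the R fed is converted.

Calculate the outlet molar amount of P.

79.4 mol

R reacted = 0.929 × 85.5 = 79.43 mol; ν_R = −1, so ξ = 79.43/1 = 79.43 mol.
Outlet amounts (n = n₀ + ν ξ):
  Q: 102 − 1(79.43) = 22.57
  R: 85.5 − 1(79.43) = 6.07
  U: 0 + 1(79.43) = 79.43
  P: 0 + 1(79.43) = 79.43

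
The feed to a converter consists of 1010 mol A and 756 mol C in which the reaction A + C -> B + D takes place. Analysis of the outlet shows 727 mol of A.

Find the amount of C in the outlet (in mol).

For A: n = n₀ − 1ξ → 727 = 1010 − 1ξ, giving ξ = 283 mol.
Outlet amounts (n = n₀ + ν ξ):
  A: 1010 − 1(283) = 727
  C: 756 − 1(283) = 473
  B: 0 + 1(283) = 283
  D: 0 + 1(283) = 283

473 mol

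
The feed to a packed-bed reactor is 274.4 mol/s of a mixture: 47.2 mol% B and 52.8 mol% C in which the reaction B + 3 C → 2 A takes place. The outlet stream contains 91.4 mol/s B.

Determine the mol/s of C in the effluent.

30.5 mol/s

For B: n = n₀ − 1ξ → 91.4 = 129.5 − 1ξ, giving ξ = 38.12 mol/s.
Outlet amounts (n = n₀ + ν ξ):
  B: 129.5 − 1(38.12) = 91.4
  C: 144.9 − 3(38.12) = 30.53
  A: 0 + 2(38.12) = 76.23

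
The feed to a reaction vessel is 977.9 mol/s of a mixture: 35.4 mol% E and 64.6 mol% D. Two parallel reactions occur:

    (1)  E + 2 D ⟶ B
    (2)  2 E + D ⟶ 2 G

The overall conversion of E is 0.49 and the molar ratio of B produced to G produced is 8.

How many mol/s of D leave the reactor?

Conversion of E: E consumed = 0.49 × 346.2 = 169.6 mol/s = 1ξ₁ + 2ξ₂.
Selectivity: 1ξ₁ / (2ξ₂) = 8 → ξ₁ = 16 ξ₂.
Substitute: (1·16 + 2) ξ₂ = 169.6 → ξ₂ = 9.424 mol/s, ξ₁ = 150.8 mol/s.
Outlet amounts (n = n₀ + Σ ν·ξ):
  E: 346.2 − 1(150.8) − 2(9.424) = 176.6
  D: 631.7 − 2(150.8) − 1(9.424) = 320.7
  B: 0 + 1(150.8) = 150.8
  G: 0 + 2(9.424) = 18.85

321 mol/s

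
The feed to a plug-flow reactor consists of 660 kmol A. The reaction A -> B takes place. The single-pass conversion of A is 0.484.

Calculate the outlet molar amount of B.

319 kmol

A reacted = 0.484 × 660 = 319.4 kmol; ν_A = −1, so ξ = 319.4/1 = 319.4 kmol.
Outlet amounts (n = n₀ + ν ξ):
  A: 660 − 1(319.4) = 340.6
  B: 0 + 1(319.4) = 319.4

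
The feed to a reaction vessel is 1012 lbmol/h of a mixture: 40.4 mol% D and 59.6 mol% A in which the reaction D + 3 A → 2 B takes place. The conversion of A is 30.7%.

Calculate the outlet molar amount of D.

A reacted = 0.307 × 603.2 = 185.2 lbmol/h; ν_A = −3, so ξ = 185.2/3 = 61.72 lbmol/h.
Outlet amounts (n = n₀ + ν ξ):
  D: 408.8 − 1(61.72) = 347.1
  A: 603.2 − 3(61.72) = 418
  B: 0 + 2(61.72) = 123.4

347 lbmol/h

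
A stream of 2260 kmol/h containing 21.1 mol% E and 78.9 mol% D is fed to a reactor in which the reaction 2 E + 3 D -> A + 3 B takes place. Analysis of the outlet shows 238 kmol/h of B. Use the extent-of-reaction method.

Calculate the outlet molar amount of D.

1550 kmol/h

For B: n = n₀ + 3ξ → 238 = 0 + 3ξ, giving ξ = 79.33 kmol/h.
Outlet amounts (n = n₀ + ν ξ):
  E: 476.9 − 2(79.33) = 318.2
  D: 1783 − 3(79.33) = 1545
  A: 0 + 1(79.33) = 79.33
  B: 0 + 3(79.33) = 238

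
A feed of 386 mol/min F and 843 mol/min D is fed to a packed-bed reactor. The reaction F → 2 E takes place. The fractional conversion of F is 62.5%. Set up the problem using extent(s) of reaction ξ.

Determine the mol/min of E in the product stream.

F reacted = 0.625 × 386 = 241.2 mol/min; ν_F = −1, so ξ = 241.2/1 = 241.2 mol/min.
Outlet amounts (n = n₀ + ν ξ):
  F: 386 − 1(241.2) = 144.8
  E: 0 + 2(241.2) = 482.5
  D: 843 (inert)

482 mol/min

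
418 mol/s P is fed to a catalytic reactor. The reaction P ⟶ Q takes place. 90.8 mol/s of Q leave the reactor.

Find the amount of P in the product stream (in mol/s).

327 mol/s

For Q: n = n₀ + 1ξ → 90.8 = 0 + 1ξ, giving ξ = 90.8 mol/s.
Outlet amounts (n = n₀ + ν ξ):
  P: 418 − 1(90.8) = 327.2
  Q: 0 + 1(90.8) = 90.8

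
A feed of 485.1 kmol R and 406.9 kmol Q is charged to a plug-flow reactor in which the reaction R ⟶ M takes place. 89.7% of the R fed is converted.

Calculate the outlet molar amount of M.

R reacted = 0.897 × 485.1 = 435.1 kmol; ν_R = −1, so ξ = 435.1/1 = 435.1 kmol.
Outlet amounts (n = n₀ + ν ξ):
  R: 485.1 − 1(435.1) = 49.97
  M: 0 + 1(435.1) = 435.1
  Q: 406.9 (inert)

435 kmol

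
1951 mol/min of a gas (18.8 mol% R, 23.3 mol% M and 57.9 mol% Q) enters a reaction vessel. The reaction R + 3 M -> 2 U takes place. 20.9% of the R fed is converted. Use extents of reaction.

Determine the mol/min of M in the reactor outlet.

R reacted = 0.209 × 366.8 = 76.66 mol/min; ν_R = −1, so ξ = 76.66/1 = 76.66 mol/min.
Outlet amounts (n = n₀ + ν ξ):
  R: 366.8 − 1(76.66) = 290.1
  M: 454.6 − 3(76.66) = 224.6
  U: 0 + 2(76.66) = 153.3
  Q: 1130 (inert)

225 mol/min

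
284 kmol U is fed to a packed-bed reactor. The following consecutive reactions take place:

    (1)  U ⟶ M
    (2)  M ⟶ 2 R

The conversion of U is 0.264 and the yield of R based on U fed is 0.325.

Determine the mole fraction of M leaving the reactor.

0.0873

Conversion of U: U consumed = 1ξ₁ = 0.264 × 284 → ξ₁ = 74.98 kmol.
Yield of R: 2ξ₂ / 284 = 0.325 → ξ₂ = 46.15 kmol.
Outlet amounts (n = n₀ + Σ ν·ξ):
  U: 284 − 1(74.98) = 209
  M: 0 + 1(74.98) − 1(46.15) = 28.83
  R: 0 + 2(46.15) = 92.3
Total out = 330.1 kmol; y_M = 28.83 / 330.1 = 0.08731.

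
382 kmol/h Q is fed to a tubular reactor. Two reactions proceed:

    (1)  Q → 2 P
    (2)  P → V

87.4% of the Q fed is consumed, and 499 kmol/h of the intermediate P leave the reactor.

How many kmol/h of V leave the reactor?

Conversion of Q: Q consumed = 1ξ₁ = 0.874 × 382 → ξ₁ = 333.9 kmol/h.
P balance: n_P = 0 + 2ξ₁ − 1ξ₂ = 499 → ξ₂ = (2·333.9 − 499)/1 = 168.7 kmol/h.
Outlet amounts (n = n₀ + Σ ν·ξ):
  Q: 382 − 1(333.9) = 48.13
  P: 0 + 2(333.9) − 1(168.7) = 499
  V: 0 + 1(168.7) = 168.7

169 kmol/h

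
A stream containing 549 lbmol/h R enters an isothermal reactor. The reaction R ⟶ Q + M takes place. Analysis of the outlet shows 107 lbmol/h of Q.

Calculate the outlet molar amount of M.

For Q: n = n₀ + 1ξ → 107 = 0 + 1ξ, giving ξ = 107 lbmol/h.
Outlet amounts (n = n₀ + ν ξ):
  R: 549 − 1(107) = 442
  Q: 0 + 1(107) = 107
  M: 0 + 1(107) = 107

107 lbmol/h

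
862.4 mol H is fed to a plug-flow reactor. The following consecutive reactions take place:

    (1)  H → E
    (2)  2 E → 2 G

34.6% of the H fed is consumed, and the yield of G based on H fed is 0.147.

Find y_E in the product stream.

Conversion of H: H consumed = 1ξ₁ = 0.346 × 862.4 → ξ₁ = 298.4 mol.
Yield of G: 2ξ₂ / 862.4 = 0.147 → ξ₂ = 63.39 mol.
Outlet amounts (n = n₀ + Σ ν·ξ):
  H: 862.4 − 1(298.4) = 564
  E: 0 + 1(298.4) − 2(63.39) = 171.6
  G: 0 + 2(63.39) = 126.8
Total out = 862.4 mol; y_E = 171.6 / 862.4 = 0.199.

0.199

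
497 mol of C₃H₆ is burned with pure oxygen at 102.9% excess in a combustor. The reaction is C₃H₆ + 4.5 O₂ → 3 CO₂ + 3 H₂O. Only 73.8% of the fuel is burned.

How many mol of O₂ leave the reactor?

Stoichiometric O₂ = 4.5 × 497 = 2236 mol; O₂ fed = 2236 × 2.029 = 4538 mol.
Fuel reacted = 0.738 × 497 → ξ = 366.8 mol.
Outlet (n = n₀ + ν ξ):
  C₃H₆: 497 − 1(366.8) = 130.2
  O₂: 4538 − 4.5(366.8) = 2887
  CO₂: 0 + 3(366.8) = 1100
  H₂O: 0 + 3(366.8) = 1100

2890 mol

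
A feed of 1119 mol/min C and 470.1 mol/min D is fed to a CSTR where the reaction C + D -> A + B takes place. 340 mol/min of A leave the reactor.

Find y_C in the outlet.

For A: n = n₀ + 1ξ → 340 = 0 + 1ξ, giving ξ = 340 mol/min.
Outlet amounts (n = n₀ + ν ξ):
  C: 1119 − 1(340) = 779
  D: 470.1 − 1(340) = 130.1
  A: 0 + 1(340) = 340
  B: 0 + 1(340) = 340
Total out = 1589 mol/min; y_C = 779 / 1589 = 0.4902.

0.49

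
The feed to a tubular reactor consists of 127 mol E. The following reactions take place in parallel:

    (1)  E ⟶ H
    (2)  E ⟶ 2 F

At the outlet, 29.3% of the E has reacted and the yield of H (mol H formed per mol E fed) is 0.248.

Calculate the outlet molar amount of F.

Yield of H: 1ξ₁ / 127 = 0.248 → ξ₁ = 31.5 mol.
Conversion of E: 1ξ₁ + 1ξ₂ = 0.293 × 127 = 37.21 → ξ₂ = 5.715 mol.
Outlet amounts (n = n₀ + Σ ν·ξ):
  E: 127 − 1(31.5) − 1(5.715) = 89.79
  H: 0 + 1(31.5) = 31.5
  F: 0 + 2(5.715) = 11.43

11.4 mol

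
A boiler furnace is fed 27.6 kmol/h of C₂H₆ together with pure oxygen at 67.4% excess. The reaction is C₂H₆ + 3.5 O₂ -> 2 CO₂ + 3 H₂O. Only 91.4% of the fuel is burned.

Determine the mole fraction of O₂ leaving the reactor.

Stoichiometric O₂ = 3.5 × 27.6 = 96.6 kmol/h; O₂ fed = 96.6 × 1.674 = 161.7 kmol/h.
Fuel reacted = 0.914 × 27.6 → ξ = 25.23 kmol/h.
Outlet (n = n₀ + ν ξ):
  C₂H₆: 27.6 − 1(25.23) = 2.374
  O₂: 161.7 − 3.5(25.23) = 73.42
  CO₂: 0 + 2(25.23) = 50.45
  H₂O: 0 + 3(25.23) = 75.68
Total out = 201.9 kmol/h; y_O₂ = 73.42 / 201.9 = 0.3636.

0.364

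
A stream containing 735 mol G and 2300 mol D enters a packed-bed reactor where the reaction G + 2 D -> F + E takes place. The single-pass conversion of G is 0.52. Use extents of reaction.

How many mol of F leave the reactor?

382 mol

G reacted = 0.52 × 735 = 382.2 mol; ν_G = −1, so ξ = 382.2/1 = 382.2 mol.
Outlet amounts (n = n₀ + ν ξ):
  G: 735 − 1(382.2) = 352.8
  D: 2300 − 2(382.2) = 1536
  F: 0 + 1(382.2) = 382.2
  E: 0 + 1(382.2) = 382.2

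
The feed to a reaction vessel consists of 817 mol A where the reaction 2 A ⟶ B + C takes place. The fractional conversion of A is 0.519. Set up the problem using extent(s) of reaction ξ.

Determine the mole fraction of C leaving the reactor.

0.26

A reacted = 0.519 × 817 = 424 mol; ν_A = −2, so ξ = 424/2 = 212 mol.
Outlet amounts (n = n₀ + ν ξ):
  A: 817 − 2(212) = 393
  B: 0 + 1(212) = 212
  C: 0 + 1(212) = 212
Total out = 817 mol; y_C = 212 / 817 = 0.2595.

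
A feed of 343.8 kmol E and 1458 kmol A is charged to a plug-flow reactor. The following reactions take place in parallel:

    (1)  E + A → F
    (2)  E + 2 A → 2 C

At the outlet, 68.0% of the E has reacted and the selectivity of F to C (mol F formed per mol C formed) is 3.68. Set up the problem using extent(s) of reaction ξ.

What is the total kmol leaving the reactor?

Conversion of E: E consumed = 0.68 × 343.8 = 233.8 kmol = 1ξ₁ + 1ξ₂.
Selectivity: 1ξ₁ / (2ξ₂) = 3.68 → ξ₁ = 7.36 ξ₂.
Substitute: (1·7.36 + 1) ξ₂ = 233.8 → ξ₂ = 27.96 kmol, ξ₁ = 205.8 kmol.
Outlet amounts (n = n₀ + Σ ν·ξ):
  E: 343.8 − 1(205.8) − 1(27.96) = 110
  A: 1458 − 1(205.8) − 2(27.96) = 1196
  F: 0 + 1(205.8) = 205.8
  C: 0 + 2(27.96) = 55.93
Total out = 110 + 1196 + 205.8 + 55.93 = 1568 kmol.

1570 kmol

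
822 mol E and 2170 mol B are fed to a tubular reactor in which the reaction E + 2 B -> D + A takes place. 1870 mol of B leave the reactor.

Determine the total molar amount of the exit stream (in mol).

For B: n = n₀ − 2ξ → 1870 = 2170 − 2ξ, giving ξ = 150 mol.
Outlet amounts (n = n₀ + ν ξ):
  E: 822 − 1(150) = 672
  B: 2170 − 2(150) = 1870
  D: 0 + 1(150) = 150
  A: 0 + 1(150) = 150
Total out = 672 + 1870 + 150 + 150 = 2842 mol.

2840 mol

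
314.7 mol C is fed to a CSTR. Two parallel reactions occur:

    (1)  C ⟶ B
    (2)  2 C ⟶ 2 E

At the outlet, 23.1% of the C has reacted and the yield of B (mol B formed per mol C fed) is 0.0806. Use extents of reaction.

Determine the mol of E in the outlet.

Yield of B: 1ξ₁ / 314.7 = 0.0806 → ξ₁ = 25.36 mol.
Conversion of C: 1ξ₁ + 2ξ₂ = 0.231 × 314.7 = 72.7 → ξ₂ = 23.67 mol.
Outlet amounts (n = n₀ + Σ ν·ξ):
  C: 314.7 − 1(25.36) − 2(23.67) = 242
  B: 0 + 1(25.36) = 25.36
  E: 0 + 2(23.67) = 47.33

47.3 mol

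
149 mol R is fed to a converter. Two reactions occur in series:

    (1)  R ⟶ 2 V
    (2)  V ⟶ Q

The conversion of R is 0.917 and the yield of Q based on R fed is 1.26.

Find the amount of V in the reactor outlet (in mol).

85.5 mol

Conversion of R: R consumed = 1ξ₁ = 0.917 × 149 → ξ₁ = 136.6 mol.
Yield of Q: 1ξ₂ / 149 = 1.26 → ξ₂ = 187.7 mol.
Outlet amounts (n = n₀ + Σ ν·ξ):
  R: 149 − 1(136.6) = 12.37
  V: 0 + 2(136.6) − 1(187.7) = 85.53
  Q: 0 + 1(187.7) = 187.7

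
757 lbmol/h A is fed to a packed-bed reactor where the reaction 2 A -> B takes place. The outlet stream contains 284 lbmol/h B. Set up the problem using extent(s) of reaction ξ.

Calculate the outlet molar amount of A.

189 lbmol/h

For B: n = n₀ + 1ξ → 284 = 0 + 1ξ, giving ξ = 284 lbmol/h.
Outlet amounts (n = n₀ + ν ξ):
  A: 757 − 2(284) = 189
  B: 0 + 1(284) = 284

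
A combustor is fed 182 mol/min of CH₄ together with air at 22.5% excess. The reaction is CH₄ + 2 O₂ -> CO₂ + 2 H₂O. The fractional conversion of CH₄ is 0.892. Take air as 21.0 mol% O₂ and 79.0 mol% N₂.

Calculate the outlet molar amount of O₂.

121 mol/min

Stoichiometric O₂ = 2 × 182 = 364 mol/min; O₂ fed = 364 × 1.225 = 445.9 mol/min.
N₂ fed = 445.9 × 79/21 = 1677 mol/min.
Fuel reacted = 0.892 × 182 → ξ = 162.3 mol/min.
Outlet (n = n₀ + ν ξ):
  CH₄: 182 − 1(162.3) = 19.66
  O₂: 445.9 − 2(162.3) = 121.2
  N₂: 1677 (inert)
  CO₂: 0 + 1(162.3) = 162.3
  H₂O: 0 + 2(162.3) = 324.7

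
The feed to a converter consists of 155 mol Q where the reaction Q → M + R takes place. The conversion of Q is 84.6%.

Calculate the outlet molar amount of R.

131 mol

Q reacted = 0.846 × 155 = 131.1 mol; ν_Q = −1, so ξ = 131.1/1 = 131.1 mol.
Outlet amounts (n = n₀ + ν ξ):
  Q: 155 − 1(131.1) = 23.87
  M: 0 + 1(131.1) = 131.1
  R: 0 + 1(131.1) = 131.1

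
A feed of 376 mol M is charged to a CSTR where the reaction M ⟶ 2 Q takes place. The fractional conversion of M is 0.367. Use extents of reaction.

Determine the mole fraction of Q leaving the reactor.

0.537

M reacted = 0.367 × 376 = 138 mol; ν_M = −1, so ξ = 138/1 = 138 mol.
Outlet amounts (n = n₀ + ν ξ):
  M: 376 − 1(138) = 238
  Q: 0 + 2(138) = 276
Total out = 514 mol; y_Q = 276 / 514 = 0.5369.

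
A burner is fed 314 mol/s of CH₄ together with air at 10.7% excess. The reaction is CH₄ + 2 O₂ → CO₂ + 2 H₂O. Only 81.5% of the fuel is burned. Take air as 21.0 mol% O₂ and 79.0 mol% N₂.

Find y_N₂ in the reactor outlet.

Stoichiometric O₂ = 2 × 314 = 628 mol/s; O₂ fed = 628 × 1.107 = 695.2 mol/s.
N₂ fed = 695.2 × 79/21 = 2615 mol/s.
Fuel reacted = 0.815 × 314 → ξ = 255.9 mol/s.
Outlet (n = n₀ + ν ξ):
  CH₄: 314 − 1(255.9) = 58.09
  O₂: 695.2 − 2(255.9) = 183.4
  N₂: 2615 (inert)
  CO₂: 0 + 1(255.9) = 255.9
  H₂O: 0 + 2(255.9) = 511.8
Total out = 3624 mol/s; y_N₂ = 2615 / 3624 = 0.7216.

0.722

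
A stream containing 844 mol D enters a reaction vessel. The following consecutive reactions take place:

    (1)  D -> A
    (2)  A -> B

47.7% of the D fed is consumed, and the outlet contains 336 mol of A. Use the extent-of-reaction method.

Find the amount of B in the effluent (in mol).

66.6 mol

Conversion of D: D consumed = 1ξ₁ = 0.477 × 844 → ξ₁ = 402.6 mol.
A balance: n_A = 0 + 1ξ₁ − 1ξ₂ = 336 → ξ₂ = (1·402.6 − 336)/1 = 66.59 mol.
Outlet amounts (n = n₀ + Σ ν·ξ):
  D: 844 − 1(402.6) = 441.4
  A: 0 + 1(402.6) − 1(66.59) = 336
  B: 0 + 1(66.59) = 66.59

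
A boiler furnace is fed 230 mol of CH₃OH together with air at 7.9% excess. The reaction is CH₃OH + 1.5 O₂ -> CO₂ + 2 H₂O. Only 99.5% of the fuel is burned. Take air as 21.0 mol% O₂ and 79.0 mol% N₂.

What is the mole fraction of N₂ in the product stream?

0.661

Stoichiometric O₂ = 1.5 × 230 = 345 mol; O₂ fed = 345 × 1.079 = 372.3 mol.
N₂ fed = 372.3 × 79/21 = 1400 mol.
Fuel reacted = 0.995 × 230 → ξ = 228.8 mol.
Outlet (n = n₀ + ν ξ):
  CH₃OH: 230 − 1(228.8) = 1.15
  O₂: 372.3 − 1.5(228.8) = 28.98
  N₂: 1400 (inert)
  CO₂: 0 + 1(228.8) = 228.8
  H₂O: 0 + 2(228.8) = 457.7
Total out = 2117 mol; y_N₂ = 1400 / 2117 = 0.6615.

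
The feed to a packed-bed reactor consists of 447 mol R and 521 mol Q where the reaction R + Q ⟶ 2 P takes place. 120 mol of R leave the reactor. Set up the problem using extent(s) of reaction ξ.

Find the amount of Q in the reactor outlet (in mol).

194 mol

For R: n = n₀ − 1ξ → 120 = 447 − 1ξ, giving ξ = 327 mol.
Outlet amounts (n = n₀ + ν ξ):
  R: 447 − 1(327) = 120
  Q: 521 − 1(327) = 194
  P: 0 + 2(327) = 654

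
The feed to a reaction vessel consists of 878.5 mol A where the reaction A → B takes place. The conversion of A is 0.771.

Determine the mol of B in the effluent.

A reacted = 0.771 × 878.5 = 677.3 mol; ν_A = −1, so ξ = 677.3/1 = 677.3 mol.
Outlet amounts (n = n₀ + ν ξ):
  A: 878.5 − 1(677.3) = 201.2
  B: 0 + 1(677.3) = 677.3

677 mol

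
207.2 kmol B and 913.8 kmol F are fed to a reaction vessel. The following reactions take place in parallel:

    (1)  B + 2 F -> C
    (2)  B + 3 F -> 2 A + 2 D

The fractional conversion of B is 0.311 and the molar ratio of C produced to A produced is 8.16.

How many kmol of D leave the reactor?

Conversion of B: B consumed = 0.311 × 207.2 = 64.44 kmol = 1ξ₁ + 1ξ₂.
Selectivity: 1ξ₁ / (2ξ₂) = 8.16 → ξ₁ = 16.32 ξ₂.
Substitute: (1·16.32 + 1) ξ₂ = 64.44 → ξ₂ = 3.721 kmol, ξ₁ = 60.72 kmol.
Outlet amounts (n = n₀ + Σ ν·ξ):
  B: 207.2 − 1(60.72) − 1(3.721) = 142.8
  F: 913.8 − 2(60.72) − 3(3.721) = 781.2
  C: 0 + 1(60.72) = 60.72
  A: 0 + 2(3.721) = 7.441
  D: 0 + 2(3.721) = 7.441

7.44 kmol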